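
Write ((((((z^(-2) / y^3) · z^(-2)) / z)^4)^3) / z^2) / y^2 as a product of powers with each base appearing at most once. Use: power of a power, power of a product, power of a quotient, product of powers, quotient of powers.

((((((z^(-2) / y^3) · z^(-2)) / z)^4)^3) / z^2) / y^2
= (((((z^(-2) / y^3) · z^(-2)) / z)^12) / z^2) / y^2    [power of a power]
= (((((z^(-2) / y^3) · z^(-2))^12) / (z^12)) / z^2) / y^2    [power of a quotient]
= (((((z^(-2) / y^3)^12) · ((z^(-2))^12)) / (z^12)) / z^2) / y^2    [power of a product]
= ((((((z^(-2))^12) / ((y^3)^12)) · ((z^(-2))^12)) / (z^12)) / z^2) / y^2    [power of a quotient]
= ((((z^(-24) / ((y^3)^12)) · ((z^(-2))^12)) / (z^12)) / z^2) / y^2    [power of a power]
= ((((z^(-24) / y^36) · ((z^(-2))^12)) / (z^12)) / z^2) / y^2    [power of a power]
= ((((z^(-24) / y^36) · z^(-24)) / (z^12)) / z^2) / y^2    [power of a power]
= y^(-38)z^(-62)    [quotient of powers; product of powers]

y^(-38)z^(-62)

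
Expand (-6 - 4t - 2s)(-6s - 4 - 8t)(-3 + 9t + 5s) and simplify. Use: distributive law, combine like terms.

-12s + 596st + 184s^2 - 72 + 24t + 480t^2 + 520st^2 + 308s^2t + 288t^3 + 60s^3

(-6 - 4t - 2s)(-6s - 4 - 8t)(-3 + 9t + 5s)
= (36s + 24 + 48t + 24st + 16t + 32t^2 + 12s^2 + 8s + 16st)(-3 + 9t + 5s)    [distributive law]
= (44s + 24 + 64t + 40st + 32t^2 + 12s^2)(-3 + 9t + 5s)    [combine like terms]
= -132s + 396st + 220s^2 - 72 + 216t + 120s - 192t + 576t^2 + 320st - 120st + 360st^2 + 200s^2t - 96t^2 + 288t^3 + 160st^2 - 36s^2 + 108s^2t + 60s^3    [distributive law]
= -12s + 596st + 184s^2 - 72 + 24t + 480t^2 + 520st^2 + 308s^2t + 288t^3 + 60s^3    [combine like terms]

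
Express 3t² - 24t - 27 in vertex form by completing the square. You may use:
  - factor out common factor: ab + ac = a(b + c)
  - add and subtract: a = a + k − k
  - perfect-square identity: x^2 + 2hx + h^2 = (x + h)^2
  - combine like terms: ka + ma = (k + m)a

3(t - 4)² - 75

3t² - 24t - 27
= 3(t² - 8t) - 27    [factor out 3 from the t-terms]
= 3(t² - 8t + 16 - 16) - 27    [add and subtract 16 inside the bracket]
= 3(t - 4)² - 48 - 27    [perfect-square identity]
= 3(t - 4)² - 75    [combine constants]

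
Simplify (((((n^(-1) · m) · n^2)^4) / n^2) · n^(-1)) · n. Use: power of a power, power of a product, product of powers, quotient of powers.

m^4n^2

(((((n^(-1) · m) · n^2)^4) / n^2) · n^(-1)) · n
= (((((n^(-1) · m)^4) · ((n^2)^4)) / n^2) · n^(-1)) · n    [power of a product]
= ((((((n^(-1))^4) · (m^4)) · ((n^2)^4)) / n^2) · n^(-1)) · n    [power of a product]
= ((((n^(-4) · (m^4)) · ((n^2)^4)) / n^2) · n^(-1)) · n    [power of a power]
= ((((n^(-4) · m^4) · n^8) / n^2) · n^(-1)) · n    [power of a power]
= m^4n^2    [quotient of powers; product of powers]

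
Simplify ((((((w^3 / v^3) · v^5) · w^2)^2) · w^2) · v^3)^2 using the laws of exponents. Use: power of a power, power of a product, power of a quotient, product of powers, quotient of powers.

((((((w^3 / v^3) · v^5) · w^2)^2) · w^2) · v^3)^2
= ((((((w^3 / v^3) · v^5) · w^2)^2) · w^2)^2) · ((v^3)^2)    [power of a product]
= ((((((w^3 / v^3) · v^5) · w^2)^2)^2) · ((w^2)^2)) · ((v^3)^2)    [power of a product]
= (((((w^3 / v^3) · v^5) · w^2)^4) · ((w^2)^2)) · ((v^3)^2)    [power of a power]
= (((((w^3 / v^3) · v^5)^4) · ((w^2)^4)) · ((w^2)^2)) · ((v^3)^2)    [power of a product]
= (((((w^3 / v^3)^4) · ((v^5)^4)) · ((w^2)^4)) · ((w^2)^2)) · ((v^3)^2)    [power of a product]
= ((((((w^3)^4) / ((v^3)^4)) · ((v^5)^4)) · ((w^2)^4)) · ((w^2)^2)) · ((v^3)^2)    [power of a quotient]
= ((((w^12 / ((v^3)^4)) · ((v^5)^4)) · ((w^2)^4)) · ((w^2)^2)) · ((v^3)^2)    [power of a power]
= ((((w^12 / v^12) · ((v^5)^4)) · ((w^2)^4)) · ((w^2)^2)) · ((v^3)^2)    [power of a power]
= ((((w^12 / v^12) · v^20) · ((w^2)^4)) · ((w^2)^2)) · ((v^3)^2)    [power of a power]
= ((((w^12 / v^12) · v^20) · w^8) · ((w^2)^2)) · ((v^3)^2)    [power of a power]
= ((((w^12 / v^12) · v^20) · w^8) · w^4) · ((v^3)^2)    [power of a power]
= ((((w^12 / v^12) · v^20) · w^8) · w^4) · v^6    [power of a power]
= v^14·w^24    [quotient of powers; product of powers]

v^14·w^24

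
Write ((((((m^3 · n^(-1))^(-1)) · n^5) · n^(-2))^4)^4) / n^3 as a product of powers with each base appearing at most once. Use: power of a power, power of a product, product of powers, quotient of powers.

m^(-48)·n^61

((((((m^3 · n^(-1))^(-1)) · n^5) · n^(-2))^4)^4) / n^3
= (((((m^3 · n^(-1))^(-1)) · n^5) · n^(-2))^16) / n^3    [power of a power]
= (((((m^3 · n^(-1))^(-1)) · n^5)^16) · ((n^(-2))^16)) / n^3    [power of a product]
= (((((m^3 · n^(-1))^(-1))^16) · ((n^5)^16)) · ((n^(-2))^16)) / n^3    [power of a product]
= ((((m^3 · n^(-1))^(-16)) · ((n^5)^16)) · ((n^(-2))^16)) / n^3    [power of a power]
= (((((m^3)^(-16)) · ((n^(-1))^(-16))) · ((n^5)^16)) · ((n^(-2))^16)) / n^3    [power of a product]
= (((m^(-48) · ((n^(-1))^(-16))) · ((n^5)^16)) · ((n^(-2))^16)) / n^3    [power of a power]
= (((m^(-48) · n^16) · ((n^5)^16)) · ((n^(-2))^16)) / n^3    [power of a power]
= (((m^(-48) · n^16) · n^80) · ((n^(-2))^16)) / n^3    [power of a power]
= (((m^(-48) · n^16) · n^80) · n^(-32)) / n^3    [power of a power]
= m^(-48)·n^61    [quotient of powers; product of powers]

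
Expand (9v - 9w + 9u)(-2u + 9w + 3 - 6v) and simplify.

(9v - 9w + 9u)(-2u + 9w + 3 - 6v)
= -18uv + 81vw + 27v - 54v² + 18uw - 81w² - 27w + 54vw - 18u² + 81uw + 27u - 54uv    [distributive law]
= -72uv + 135vw + 27v - 54v² + 99uw - 81w² - 27w - 18u² + 27u    [combine like terms]

-72uv + 135vw + 27v - 54v² + 99uw - 81w² - 27w - 18u² + 27u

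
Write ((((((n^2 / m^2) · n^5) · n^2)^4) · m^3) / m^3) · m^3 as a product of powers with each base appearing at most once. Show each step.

((((((n^2 / m^2) · n^5) · n^2)^4) · m^3) / m^3) · m^3
= ((((((n^2 / m^2) · n^5)^4) · ((n^2)^4)) · m^3) / m^3) · m^3    [power of a product]
= ((((((n^2 / m^2)^4) · ((n^5)^4)) · ((n^2)^4)) · m^3) / m^3) · m^3    [power of a product]
= (((((((n^2)^4) / ((m^2)^4)) · ((n^5)^4)) · ((n^2)^4)) · m^3) / m^3) · m^3    [power of a quotient]
= (((((n^8 / ((m^2)^4)) · ((n^5)^4)) · ((n^2)^4)) · m^3) / m^3) · m^3    [power of a power]
= (((((n^8 / m^8) · ((n^5)^4)) · ((n^2)^4)) · m^3) / m^3) · m^3    [power of a power]
= (((((n^8 / m^8) · n^20) · ((n^2)^4)) · m^3) / m^3) · m^3    [power of a power]
= (((((n^8 / m^8) · n^20) · n^8) · m^3) / m^3) · m^3    [power of a power]
= m^(-5)n^36    [quotient of powers; product of powers]

m^(-5)n^36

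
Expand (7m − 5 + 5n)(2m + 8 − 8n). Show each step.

(7m − 5 + 5n)(2m + 8 − 8n)
= 14m^2 + 56m − 56mn − 10m − 40 + 40n + 10mn + 40n − 40n^2    [distributive law]
= 14m^2 + 46m − 46mn − 40 + 80n − 40n^2    [combine like terms]

14m^2 + 46m − 46mn − 40 + 80n − 40n^2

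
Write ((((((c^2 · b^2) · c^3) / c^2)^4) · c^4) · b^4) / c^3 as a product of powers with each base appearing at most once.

((((((c^2 · b^2) · c^3) / c^2)^4) · c^4) · b^4) / c^3
= ((((((c^2 · b^2) · c^3)^4) / ((c^2)^4)) · c^4) · b^4) / c^3    [power of a quotient]
= ((((((c^2 · b^2)^4) · ((c^3)^4)) / ((c^2)^4)) · c^4) · b^4) / c^3    [power of a product]
= (((((((c^2)^4) · ((b^2)^4)) · ((c^3)^4)) / ((c^2)^4)) · c^4) · b^4) / c^3    [power of a product]
= (((((c^8 · ((b^2)^4)) · ((c^3)^4)) / ((c^2)^4)) · c^4) · b^4) / c^3    [power of a power]
= (((((c^8 · b^8) · ((c^3)^4)) / ((c^2)^4)) · c^4) · b^4) / c^3    [power of a power]
= (((((c^8 · b^8) · c^12) / ((c^2)^4)) · c^4) · b^4) / c^3    [power of a power]
= (((((c^8 · b^8) · c^12) / c^8) · c^4) · b^4) / c^3    [power of a power]
= b^12·c^13    [quotient of powers; product of powers]

b^12·c^13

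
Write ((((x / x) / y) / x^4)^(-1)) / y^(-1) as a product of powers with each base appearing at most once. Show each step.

x^4y^2

((((x / x) / y) / x^4)^(-1)) / y^(-1)
= ((((x / x) / y)^(-1)) / ((x^4)^(-1))) / y^(-1)    [power of a quotient]
= ((((x / x)^(-1)) / (y^(-1))) / ((x^4)^(-1))) / y^(-1)    [power of a quotient]
= ((((x^(-1)) / (x^(-1))) / (y^(-1))) / ((x^4)^(-1))) / y^(-1)    [power of a quotient]
= ((x^0 / (y^(-1))) / ((x^4)^(-1))) / y^(-1)    [quotient of powers]
= ((x^0 / y^(-1)) / x^(-4)) / y^(-1)    [power of a power]
= x^4y^2    [quotient of powers; product of powers]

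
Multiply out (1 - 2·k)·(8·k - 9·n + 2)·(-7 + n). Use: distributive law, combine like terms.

-28·k - 122·k·n + 65·n - 9·n^2 - 14 + 112·k^2 - 16·k^2·n + 18·k·n^2

(1 - 2·k)·(8·k - 9·n + 2)·(-7 + n)
= (8·k - 9·n + 2 - 16·k^2 + 18·k·n - 4·k)·(-7 + n)    [distributive law]
= (4·k - 9·n + 2 - 16·k^2 + 18·k·n)·(-7 + n)    [combine like terms]
= -28·k + 4·k·n + 63·n - 9·n^2 - 14 + 2·n + 112·k^2 - 16·k^2·n - 126·k·n + 18·k·n^2    [distributive law]
= -28·k - 122·k·n + 65·n - 9·n^2 - 14 + 112·k^2 - 16·k^2·n + 18·k·n^2    [combine like terms]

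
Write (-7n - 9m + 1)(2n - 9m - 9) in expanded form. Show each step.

-14n² + 45mn + 65n + 81m² + 72m - 9

(-7n - 9m + 1)(2n - 9m - 9)
= -14n² + 63mn + 63n - 18mn + 81m² + 81m + 2n - 9m - 9    [distributive law]
= -14n² + 45mn + 65n + 81m² + 72m - 9    [combine like terms]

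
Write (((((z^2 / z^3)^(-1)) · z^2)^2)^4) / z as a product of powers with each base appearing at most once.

z^23

(((((z^2 / z^3)^(-1)) · z^2)^2)^4) / z
= ((((z^2 / z^3)^(-1)) · z^2)^8) / z    [power of a power]
= ((((z^2 / z^3)^(-1))^8) · ((z^2)^8)) / z    [power of a product]
= (((z^2 / z^3)^(-8)) · ((z^2)^8)) / z    [power of a power]
= ((((z^2)^(-8)) / ((z^3)^(-8))) · ((z^2)^8)) / z    [power of a quotient]
= ((z^(-16) / ((z^3)^(-8))) · ((z^2)^8)) / z    [power of a power]
= ((z^(-16) / z^(-24)) · ((z^2)^8)) / z    [power of a power]
= (z^8 · ((z^2)^8)) / z    [quotient of powers]
= (z^8 · z^16) / z    [power of a power]
= z^24 / z    [product of powers]
= z^23    [quotient of powers]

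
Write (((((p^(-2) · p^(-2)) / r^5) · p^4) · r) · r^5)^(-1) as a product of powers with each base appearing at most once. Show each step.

(((((p^(-2) · p^(-2)) / r^5) · p^4) · r) · r^5)^(-1)
= (((((p^(-2) · p^(-2)) / r^5) · p^4) · r)^(-1)) · ((r^5)^(-1))    [power of a product]
= (((((p^(-2) · p^(-2)) / r^5) · p^4)^(-1)) · (r^(-1))) · ((r^5)^(-1))    [power of a product]
= (((((p^(-2) · p^(-2)) / r^5)^(-1)) · ((p^4)^(-1))) · (r^(-1))) · ((r^5)^(-1))    [power of a product]
= (((((p^(-2) · p^(-2))^(-1)) / ((r^5)^(-1))) · ((p^4)^(-1))) · (r^(-1))) · ((r^5)^(-1))    [power of a quotient]
= ((((((p^(-2))^(-1)) · ((p^(-2))^(-1))) / ((r^5)^(-1))) · ((p^4)^(-1))) · (r^(-1))) · ((r^5)^(-1))    [power of a product]
= ((((p^2 · ((p^(-2))^(-1))) / ((r^5)^(-1))) · ((p^4)^(-1))) · (r^(-1))) · ((r^5)^(-1))    [power of a power]
= ((((p^2 · p^2) / ((r^5)^(-1))) · ((p^4)^(-1))) · (r^(-1))) · ((r^5)^(-1))    [power of a power]
= (((p^4 / ((r^5)^(-1))) · ((p^4)^(-1))) · (r^(-1))) · ((r^5)^(-1))    [product of powers]
= (((p^4 / r^(-5)) · ((p^4)^(-1))) · (r^(-1))) · ((r^5)^(-1))    [power of a power]
= (((p^4 / r^(-5)) · p^(-4)) · (r^(-1))) · ((r^5)^(-1))    [power of a power]
= (((p^4 / r^(-5)) · p^(-4)) · r^(-1)) · r^(-5)    [power of a power]
= r^(-1)    [quotient of powers; product of powers]

r^(-1)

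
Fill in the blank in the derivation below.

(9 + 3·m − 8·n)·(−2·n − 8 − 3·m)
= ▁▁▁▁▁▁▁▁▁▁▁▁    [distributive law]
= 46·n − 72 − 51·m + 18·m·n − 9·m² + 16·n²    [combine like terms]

By distributive law:

−18·n − 72 − 27·m − 6·m·n − 24·m − 9·m² + 16·n² + 64·n + 24·m·n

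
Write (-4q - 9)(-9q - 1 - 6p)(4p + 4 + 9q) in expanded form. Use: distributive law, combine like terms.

(-4q - 9)(-9q - 1 - 6p)(4p + 4 + 9q)
= (36q^2 + 4q + 24pq + 81q + 9 + 54p)(4p + 4 + 9q)    [distributive law]
= (36q^2 + 85q + 24pq + 9 + 54p)(4p + 4 + 9q)    [combine like terms]
= 144pq^2 + 144q^2 + 324q^3 + 340pq + 340q + 765q^2 + 96p^2q + 96pq + 216pq^2 + 36p + 36 + 81q + 216p^2 + 216p + 486pq    [distributive law]
= 360pq^2 + 909q^2 + 324q^3 + 922pq + 421q + 96p^2q + 252p + 36 + 216p^2    [combine like terms]

360pq^2 + 909q^2 + 324q^3 + 922pq + 421q + 96p^2q + 252p + 36 + 216p^2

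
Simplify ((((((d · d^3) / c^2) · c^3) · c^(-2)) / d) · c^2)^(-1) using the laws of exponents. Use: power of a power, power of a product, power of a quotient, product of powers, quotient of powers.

c^(-1)·d^(-3)

((((((d · d^3) / c^2) · c^3) · c^(-2)) / d) · c^2)^(-1)
= ((((((d · d^3) / c^2) · c^3) · c^(-2)) / d)^(-1)) · ((c^2)^(-1))    [power of a product]
= ((((((d · d^3) / c^2) · c^3) · c^(-2))^(-1)) / (d^(-1))) · ((c^2)^(-1))    [power of a quotient]
= ((((((d · d^3) / c^2) · c^3)^(-1)) · ((c^(-2))^(-1))) / (d^(-1))) · ((c^2)^(-1))    [power of a product]
= ((((((d · d^3) / c^2)^(-1)) · ((c^3)^(-1))) · ((c^(-2))^(-1))) / (d^(-1))) · ((c^2)^(-1))    [power of a product]
= ((((((d · d^3)^(-1)) / ((c^2)^(-1))) · ((c^3)^(-1))) · ((c^(-2))^(-1))) / (d^(-1))) · ((c^2)^(-1))    [power of a quotient]
= ((((((d^(-1)) · ((d^3)^(-1))) / ((c^2)^(-1))) · ((c^3)^(-1))) · ((c^(-2))^(-1))) / (d^(-1))) · ((c^2)^(-1))    [power of a product]
= (((((d^(-1) · d^(-3)) / ((c^2)^(-1))) · ((c^3)^(-1))) · ((c^(-2))^(-1))) / (d^(-1))) · ((c^2)^(-1))    [power of a power]
= ((((d^(-4) / ((c^2)^(-1))) · ((c^3)^(-1))) · ((c^(-2))^(-1))) / (d^(-1))) · ((c^2)^(-1))    [product of powers]
= ((((d^(-4) / c^(-2)) · ((c^3)^(-1))) · ((c^(-2))^(-1))) / (d^(-1))) · ((c^2)^(-1))    [power of a power]
= ((((d^(-4) / c^(-2)) · c^(-3)) · ((c^(-2))^(-1))) / (d^(-1))) · ((c^2)^(-1))    [power of a power]
= ((((d^(-4) / c^(-2)) · c^(-3)) · c^2) / (d^(-1))) · ((c^2)^(-1))    [power of a power]
= ((((d^(-4) / c^(-2)) · c^(-3)) · c^2) / d^(-1)) · c^(-2)    [power of a power]
= c^(-1)·d^(-3)    [quotient of powers; product of powers]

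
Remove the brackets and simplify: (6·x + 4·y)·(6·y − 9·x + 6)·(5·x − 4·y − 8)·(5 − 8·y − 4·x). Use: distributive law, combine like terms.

−3798·x³ + 1296·x³·y + 1080·x⁴ − 3720·x²·y − 2208·x²·y² + 4212·x² + 2952·x·y + 1944·x·y² − 1440·x − 576·x·y³ + 1824·y³ + 768·y⁴ + 96·y² − 960·y

(6·x + 4·y)·(6·y − 9·x + 6)·(5·x − 4·y − 8)·(5 − 8·y − 4·x)
= (36·x·y − 54·x² + 36·x + 24·y² − 36·x·y + 24·y)·(5·x − 4·y − 8)·(5 − 8·y − 4·x)    [distributive law]
= (−54·x² + 36·x + 24·y² + 24·y)·(5·x − 4·y − 8)·(5 − 8·y − 4·x)    [combine like terms]
= (−270·x³ + 216·x²·y + 432·x² + 180·x² − 144·x·y − 288·x + 120·x·y² − 96·y³ − 192·y² + 120·x·y − 96·y² − 192·y)·(5 − 8·y − 4·x)    [distributive law]
= (−270·x³ + 216·x²·y + 612·x² − 24·x·y − 288·x + 120·x·y² − 96·y³ − 288·y² − 192·y)·(5 − 8·y − 4·x)    [combine like terms]
= −1350·x³ + 2160·x³·y + 1080·x⁴ + 1080·x²·y − 1728·x²·y² − 864·x³·y + 3060·x² − 4896·x²·y − 2448·x³ − 120·x·y + 192·x·y² + 96·x²·y − 1440·x + 2304·x·y + 1152·x² + 600·x·y² − 960·x·y³ − 480·x²·y² − 480·y³ + 768·y⁴ + 384·x·y³ − 1440·y² + 2304·y³ + 1152·x·y² − 960·y + 1536·y² + 768·x·y    [distributive law]
= −3798·x³ + 1296·x³·y + 1080·x⁴ − 3720·x²·y − 2208·x²·y² + 4212·x² + 2952·x·y + 1944·x·y² − 1440·x − 576·x·y³ + 1824·y³ + 768·y⁴ + 96·y² − 960·y    [combine like terms]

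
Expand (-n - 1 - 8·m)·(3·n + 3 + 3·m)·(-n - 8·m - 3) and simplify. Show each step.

3·n^3 + 51·m·n^2 + 15·n^2 + 156·m·n + 21·n + 240·m^2·n + 105·m + 9 + 288·m^2 + 192·m^3

(-n - 1 - 8·m)·(3·n + 3 + 3·m)·(-n - 8·m - 3)
= (-3·n^2 - 3·n - 3·m·n - 3·n - 3 - 3·m - 24·m·n - 24·m - 24·m^2)·(-n - 8·m - 3)    [distributive law]
= (-3·n^2 - 6·n - 27·m·n - 3 - 27·m - 24·m^2)·(-n - 8·m - 3)    [combine like terms]
= 3·n^3 + 24·m·n^2 + 9·n^2 + 6·n^2 + 48·m·n + 18·n + 27·m·n^2 + 216·m^2·n + 81·m·n + 3·n + 24·m + 9 + 27·m·n + 216·m^2 + 81·m + 24·m^2·n + 192·m^3 + 72·m^2    [distributive law]
= 3·n^3 + 51·m·n^2 + 15·n^2 + 156·m·n + 21·n + 240·m^2·n + 105·m + 9 + 288·m^2 + 192·m^3    [combine like terms]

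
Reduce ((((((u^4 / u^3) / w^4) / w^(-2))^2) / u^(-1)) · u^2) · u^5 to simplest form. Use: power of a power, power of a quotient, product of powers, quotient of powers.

((((((u^4 / u^3) / w^4) / w^(-2))^2) / u^(-1)) · u^2) · u^5
= ((((((u^4 / u^3) / w^4)^2) / ((w^(-2))^2)) / u^(-1)) · u^2) · u^5    [power of a quotient]
= ((((((u^4 / u^3)^2) / ((w^4)^2)) / ((w^(-2))^2)) / u^(-1)) · u^2) · u^5    [power of a quotient]
= (((((((u^4)^2) / ((u^3)^2)) / ((w^4)^2)) / ((w^(-2))^2)) / u^(-1)) · u^2) · u^5    [power of a quotient]
= (((((u^8 / ((u^3)^2)) / ((w^4)^2)) / ((w^(-2))^2)) / u^(-1)) · u^2) · u^5    [power of a power]
= (((((u^8 / u^6) / ((w^4)^2)) / ((w^(-2))^2)) / u^(-1)) · u^2) · u^5    [power of a power]
= ((((u^2 / ((w^4)^2)) / ((w^(-2))^2)) / u^(-1)) · u^2) · u^5    [quotient of powers]
= ((((u^2 / w^8) / ((w^(-2))^2)) / u^(-1)) · u^2) · u^5    [power of a power]
= ((((u^2 / w^8) / w^(-4)) / u^(-1)) · u^2) · u^5    [power of a power]
= u^10w^(-4)    [quotient of powers; product of powers]

u^10w^(-4)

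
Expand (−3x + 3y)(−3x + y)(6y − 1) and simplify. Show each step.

(−3x + 3y)(−3x + y)(6y − 1)
= (9x^2 − 3xy − 9xy + 3y^2)(6y − 1)    [distributive law]
= (9x^2 − 12xy + 3y^2)(6y − 1)    [combine like terms]
= 54x^2y − 9x^2 − 72xy^2 + 12xy + 18y^3 − 3y^2    [distributive law]

54x^2y − 9x^2 − 72xy^2 + 12xy + 18y^3 − 3y^2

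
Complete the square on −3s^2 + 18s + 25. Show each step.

−3s^2 + 18s + 25
= −3(s^2 − 6s) + 25    [factor out -3 from the s-terms]
= −3(s^2 − 6s + 9 − 9) + 25    [add and subtract 9 inside the bracket]
= −3(s − 3)^2 + 27 + 25    [perfect-square identity]
= −3(s − 3)^2 + 52    [combine constants]

−3(s − 3)^2 + 52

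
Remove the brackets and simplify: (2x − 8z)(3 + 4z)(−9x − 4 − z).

(2x − 8z)(3 + 4z)(−9x − 4 − z)
= (6x + 8xz − 24z − 32z²)(−9x − 4 − z)    [distributive law]
= −54x² − 24x − 6xz − 72x²z − 32xz − 8xz² + 216xz + 96z + 24z² + 288xz² + 128z² + 32z³    [distributive law]
= −54x² − 24x + 178xz − 72x²z + 280xz² + 96z + 152z² + 32z³    [combine like terms]

−54x² − 24x + 178xz − 72x²z + 280xz² + 96z + 152z² + 32z³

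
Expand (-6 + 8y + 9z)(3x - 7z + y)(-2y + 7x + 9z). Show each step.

-6xy - 126x^2 + 132xz - 138yz + 378z^2 + 12y^2 + 8xy^2 + 168x^2y - 167xyz + 166y^2z - 297yz^2 - 16y^3 + 189x^2z - 198xz^2 - 567z^3

(-6 + 8y + 9z)(3x - 7z + y)(-2y + 7x + 9z)
= (-18x + 42z - 6y + 24xy - 56yz + 8y^2 + 27xz - 63z^2 + 9yz)(-2y + 7x + 9z)    [distributive law]
= (-18x + 42z - 6y + 24xy - 47yz + 8y^2 + 27xz - 63z^2)(-2y + 7x + 9z)    [combine like terms]
= 36xy - 126x^2 - 162xz - 84yz + 294xz + 378z^2 + 12y^2 - 42xy - 54yz - 48xy^2 + 168x^2y + 216xyz + 94y^2z - 329xyz - 423yz^2 - 16y^3 + 56xy^2 + 72y^2z - 54xyz + 189x^2z + 243xz^2 + 126yz^2 - 441xz^2 - 567z^3    [distributive law]
= -6xy - 126x^2 + 132xz - 138yz + 378z^2 + 12y^2 + 8xy^2 + 168x^2y - 167xyz + 166y^2z - 297yz^2 - 16y^3 + 189x^2z - 198xz^2 - 567z^3    [combine like terms]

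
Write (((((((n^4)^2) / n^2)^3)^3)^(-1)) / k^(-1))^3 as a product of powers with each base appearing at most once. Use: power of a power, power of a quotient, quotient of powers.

(((((((n^4)^2) / n^2)^3)^3)^(-1)) / k^(-1))^3
= (((((((n^4)^2) / n^2)^3)^3)^(-1))^3) / ((k^(-1))^3)    [power of a quotient]
= ((((((n^4)^2) / n^2)^3)^3)^(-3)) / ((k^(-1))^3)    [power of a power]
= (((((n^4)^2) / n^2)^3)^(-9)) / ((k^(-1))^3)    [power of a power]
= ((((n^4)^2) / n^2)^(-27)) / ((k^(-1))^3)    [power of a power]
= ((((n^4)^2)^(-27)) / ((n^2)^(-27))) / ((k^(-1))^3)    [power of a quotient]
= (((n^4)^(-54)) / ((n^2)^(-27))) / ((k^(-1))^3)    [power of a power]
= (n^(-216) / ((n^2)^(-27))) / ((k^(-1))^3)    [power of a power]
= (n^(-216) / n^(-54)) / ((k^(-1))^3)    [power of a power]
= n^(-162) / ((k^(-1))^3)    [quotient of powers]
= n^(-162) / k^(-3)    [power of a power]
= k^3n^(-162)    [quotient of powers]

k^3n^(-162)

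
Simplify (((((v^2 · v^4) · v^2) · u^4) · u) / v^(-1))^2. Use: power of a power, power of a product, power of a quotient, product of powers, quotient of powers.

u^10·v^18

(((((v^2 · v^4) · v^2) · u^4) · u) / v^(-1))^2
= (((((v^2 · v^4) · v^2) · u^4) · u)^2) / ((v^(-1))^2)    [power of a quotient]
= (((((v^2 · v^4) · v^2) · u^4)^2) · (u^2)) / ((v^(-1))^2)    [power of a product]
= (((((v^2 · v^4) · v^2)^2) · ((u^4)^2)) · (u^2)) / ((v^(-1))^2)    [power of a product]
= (((((v^2 · v^4)^2) · ((v^2)^2)) · ((u^4)^2)) · (u^2)) / ((v^(-1))^2)    [power of a product]
= ((((((v^2)^2) · ((v^4)^2)) · ((v^2)^2)) · ((u^4)^2)) · (u^2)) / ((v^(-1))^2)    [power of a product]
= ((((v^4 · ((v^4)^2)) · ((v^2)^2)) · ((u^4)^2)) · (u^2)) / ((v^(-1))^2)    [power of a power]
= ((((v^4 · v^8) · ((v^2)^2)) · ((u^4)^2)) · (u^2)) / ((v^(-1))^2)    [power of a power]
= (((v^12 · ((v^2)^2)) · ((u^4)^2)) · (u^2)) / ((v^(-1))^2)    [product of powers]
= (((v^12 · v^4) · ((u^4)^2)) · (u^2)) / ((v^(-1))^2)    [power of a power]
= ((v^16 · ((u^4)^2)) · (u^2)) / ((v^(-1))^2)    [product of powers]
= ((v^16 · u^8) · (u^2)) / ((v^(-1))^2)    [power of a power]
= ((v^16 · u^8) · u^2) / v^(-2)    [power of a power]
= u^10·v^18    [quotient of powers; product of powers]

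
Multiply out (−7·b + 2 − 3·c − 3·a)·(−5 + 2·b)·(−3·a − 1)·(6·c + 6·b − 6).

(−7·b + 2 − 3·c − 3·a)·(−5 + 2·b)·(−3·a − 1)·(6·c + 6·b − 6)
= (35·b − 14·b² − 10 + 4·b + 15·c − 6·b·c + 15·a − 6·a·b)·(−3·a − 1)·(6·c + 6·b − 6)    [distributive law]
= (39·b − 14·b² − 10 + 15·c − 6·b·c + 15·a − 6·a·b)·(−3·a − 1)·(6·c + 6·b − 6)    [combine like terms]
= (−117·a·b − 39·b + 42·a·b² + 14·b² + 30·a + 10 − 45·a·c − 15·c + 18·a·b·c + 6·b·c − 45·a² − 15·a + 18·a²·b + 6·a·b)·(6·c + 6·b − 6)    [distributive law]
= (−111·a·b − 39·b + 42·a·b² + 14·b² + 15·a + 10 − 45·a·c − 15·c + 18·a·b·c + 6·b·c − 45·a² + 18·a²·b)·(6·c + 6·b − 6)    [combine like terms]
= −666·a·b·c − 666·a·b² + 666·a·b − 234·b·c − 234·b² + 234·b + 252·a·b²·c + 252·a·b³ − 252·a·b² + 84·b²·c + 84·b³ − 84·b² + 90·a·c + 90·a·b − 90·a + 60·c + 60·b − 60 − 270·a·c² − 270·a·b·c + 270·a·c − 90·c² − 90·b·c + 90·c + 108·a·b·c² + 108·a·b²·c − 108·a·b·c + 36·b·c² + 36·b²·c − 36·b·c − 270·a²·c − 270·a²·b + 270·a² + 108·a²·b·c + 108·a²·b² − 108·a²·b    [distributive law]
= −1044·a·b·c − 918·a·b² + 756·a·b − 360·b·c − 318·b² + 294·b + 360·a·b²·c + 252·a·b³ + 120·b²·c + 84·b³ + 360·a·c − 90·a + 150·c − 60 − 270·a·c² − 90·c² + 108·a·b·c² + 36·b·c² − 270·a²·c − 378·a²·b + 270·a² + 108·a²·b·c + 108·a²·b²    [combine like terms]

−1044·a·b·c − 918·a·b² + 756·a·b − 360·b·c − 318·b² + 294·b + 360·a·b²·c + 252·a·b³ + 120·b²·c + 84·b³ + 360·a·c − 90·a + 150·c − 60 − 270·a·c² − 90·c² + 108·a·b·c² + 36·b·c² − 270·a²·c − 378·a²·b + 270·a² + 108·a²·b·c + 108·a²·b²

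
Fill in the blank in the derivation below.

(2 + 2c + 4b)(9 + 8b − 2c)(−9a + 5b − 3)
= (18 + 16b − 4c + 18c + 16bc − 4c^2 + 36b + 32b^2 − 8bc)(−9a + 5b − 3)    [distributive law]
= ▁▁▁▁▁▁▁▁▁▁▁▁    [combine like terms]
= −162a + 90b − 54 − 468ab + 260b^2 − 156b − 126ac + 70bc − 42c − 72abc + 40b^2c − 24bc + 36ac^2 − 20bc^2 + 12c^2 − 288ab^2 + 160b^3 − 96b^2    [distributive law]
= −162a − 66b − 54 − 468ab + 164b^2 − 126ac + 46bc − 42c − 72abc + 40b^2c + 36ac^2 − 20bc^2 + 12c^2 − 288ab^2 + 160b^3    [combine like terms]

After combine like terms, the bracketed line is:

(18 + 52b + 14c + 8bc − 4c^2 + 32b^2)(−9a + 5b − 3)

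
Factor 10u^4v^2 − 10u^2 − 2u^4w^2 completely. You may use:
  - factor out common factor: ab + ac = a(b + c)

2u^2(5u^2v^2 − 5 − u^2w^2)

10u^4v^2 − 10u^2 − 2u^4w^2
= 2(5u^4v^2 − 5u^2 − u^4w^2)    [factor out 2]
= 2u^2(5u^2v^2 − 5 − u^2w^2)    [factor out u^2]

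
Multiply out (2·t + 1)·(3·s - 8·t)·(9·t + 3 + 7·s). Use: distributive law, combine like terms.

-58·s·t² - 11·s·t + 42·s²·t - 144·t³ - 120·t² + 9·s + 21·s² - 24·t

(2·t + 1)·(3·s - 8·t)·(9·t + 3 + 7·s)
= (6·s·t - 16·t² + 3·s - 8·t)·(9·t + 3 + 7·s)    [distributive law]
= 54·s·t² + 18·s·t + 42·s²·t - 144·t³ - 48·t² - 112·s·t² + 27·s·t + 9·s + 21·s² - 72·t² - 24·t - 56·s·t    [distributive law]
= -58·s·t² - 11·s·t + 42·s²·t - 144·t³ - 120·t² + 9·s + 21·s² - 24·t    [combine like terms]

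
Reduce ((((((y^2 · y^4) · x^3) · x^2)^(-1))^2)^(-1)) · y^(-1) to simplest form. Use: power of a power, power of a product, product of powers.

((((((y^2 · y^4) · x^3) · x^2)^(-1))^2)^(-1)) · y^(-1)
= (((((y^2 · y^4) · x^3) · x^2)^(-1))^(-2)) · y^(-1)    [power of a power]
= ((((y^2 · y^4) · x^3) · x^2)^2) · y^(-1)    [power of a power]
= ((((y^2 · y^4) · x^3)^2) · ((x^2)^2)) · y^(-1)    [power of a product]
= ((((y^2 · y^4)^2) · ((x^3)^2)) · ((x^2)^2)) · y^(-1)    [power of a product]
= (((((y^2)^2) · ((y^4)^2)) · ((x^3)^2)) · ((x^2)^2)) · y^(-1)    [power of a product]
= (((y^4 · ((y^4)^2)) · ((x^3)^2)) · ((x^2)^2)) · y^(-1)    [power of a power]
= (((y^4 · y^8) · ((x^3)^2)) · ((x^2)^2)) · y^(-1)    [power of a power]
= ((y^12 · ((x^3)^2)) · ((x^2)^2)) · y^(-1)    [product of powers]
= ((y^12 · x^6) · ((x^2)^2)) · y^(-1)    [power of a power]
= ((y^12 · x^6) · x^4) · y^(-1)    [power of a power]
= x^10y^11    [product of powers]

x^10y^11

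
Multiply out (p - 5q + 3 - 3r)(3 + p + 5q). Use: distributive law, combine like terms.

6p + p² - 25q² + 9 - 9r - 3pr - 15qr

(p - 5q + 3 - 3r)(3 + p + 5q)
= 3p + p² + 5pq - 15q - 5pq - 25q² + 9 + 3p + 15q - 9r - 3pr - 15qr    [distributive law]
= 6p + p² - 25q² + 9 - 9r - 3pr - 15qr    [combine like terms]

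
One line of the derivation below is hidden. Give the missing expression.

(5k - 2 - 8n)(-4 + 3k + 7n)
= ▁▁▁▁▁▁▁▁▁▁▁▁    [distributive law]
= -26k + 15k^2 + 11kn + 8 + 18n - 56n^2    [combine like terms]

Applying distributive law to the line above:

-20k + 15k^2 + 35kn + 8 - 6k - 14n + 32n - 24kn - 56n^2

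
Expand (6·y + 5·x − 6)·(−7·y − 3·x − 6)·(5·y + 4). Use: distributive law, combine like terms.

−210·y³ − 138·y² − 265·x·y² − 272·x·y + 204·y − 75·x²·y − 60·x² − 48·x + 144

(6·y + 5·x − 6)·(−7·y − 3·x − 6)·(5·y + 4)
= (−42·y² − 18·x·y − 36·y − 35·x·y − 15·x² − 30·x + 42·y + 18·x + 36)·(5·y + 4)    [distributive law]
= (−42·y² − 53·x·y + 6·y − 15·x² − 12·x + 36)·(5·y + 4)    [combine like terms]
= −210·y³ − 168·y² − 265·x·y² − 212·x·y + 30·y² + 24·y − 75·x²·y − 60·x² − 60·x·y − 48·x + 180·y + 144    [distributive law]
= −210·y³ − 138·y² − 265·x·y² − 272·x·y + 204·y − 75·x²·y − 60·x² − 48·x + 144    [combine like terms]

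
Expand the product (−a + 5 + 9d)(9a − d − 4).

(−a + 5 + 9d)(9a − d − 4)
= −9a^2 + ad + 4a + 45a − 5d − 20 + 81ad − 9d^2 − 36d    [distributive law]
= −9a^2 + 82ad + 49a − 41d − 20 − 9d^2    [combine like terms]

−9a^2 + 82ad + 49a − 41d − 20 − 9d^2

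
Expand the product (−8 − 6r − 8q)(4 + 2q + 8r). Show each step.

−32 − 48q − 88r − 76qr − 48r^2 − 16q^2

(−8 − 6r − 8q)(4 + 2q + 8r)
= −32 − 16q − 64r − 24r − 12qr − 48r^2 − 32q − 16q^2 − 64qr    [distributive law]
= −32 − 48q − 88r − 76qr − 48r^2 − 16q^2    [combine like terms]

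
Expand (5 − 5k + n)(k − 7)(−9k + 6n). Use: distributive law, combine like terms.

−360k² + 303kn + 315k − 210n + 45k³ − 39k²n + 6kn² − 42n²

(5 − 5k + n)(k − 7)(−9k + 6n)
= (5k − 35 − 5k² + 35k + kn − 7n)(−9k + 6n)    [distributive law]
= (40k − 35 − 5k² + kn − 7n)(−9k + 6n)    [combine like terms]
= −360k² + 240kn + 315k − 210n + 45k³ − 30k²n − 9k²n + 6kn² + 63kn − 42n²    [distributive law]
= −360k² + 303kn + 315k − 210n + 45k³ − 39k²n + 6kn² − 42n²    [combine like terms]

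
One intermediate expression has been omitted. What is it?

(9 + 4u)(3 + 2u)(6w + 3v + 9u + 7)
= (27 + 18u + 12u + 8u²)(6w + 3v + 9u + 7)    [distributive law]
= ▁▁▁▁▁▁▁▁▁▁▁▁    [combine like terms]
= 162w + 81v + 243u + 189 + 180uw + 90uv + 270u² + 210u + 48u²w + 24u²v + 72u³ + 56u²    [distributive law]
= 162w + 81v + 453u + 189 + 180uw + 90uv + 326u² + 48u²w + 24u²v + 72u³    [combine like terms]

By combine like terms:

(27 + 30u + 8u²)(6w + 3v + 9u + 7)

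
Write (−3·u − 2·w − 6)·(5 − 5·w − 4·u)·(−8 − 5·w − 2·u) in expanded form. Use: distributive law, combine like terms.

−12·u − 269·u·w − 114·u^2 − 135·u·w^2 − 106·u^2·w − 24·u^3 − 10·w − 180·w^2 − 50·w^3 + 240

(−3·u − 2·w − 6)·(5 − 5·w − 4·u)·(−8 − 5·w − 2·u)
= (−15·u + 15·u·w + 12·u^2 − 10·w + 10·w^2 + 8·u·w − 30 + 30·w + 24·u)·(−8 − 5·w − 2·u)    [distributive law]
= (9·u + 23·u·w + 12·u^2 + 20·w + 10·w^2 − 30)·(−8 − 5·w − 2·u)    [combine like terms]
= −72·u − 45·u·w − 18·u^2 − 184·u·w − 115·u·w^2 − 46·u^2·w − 96·u^2 − 60·u^2·w − 24·u^3 − 160·w − 100·w^2 − 40·u·w − 80·w^2 − 50·w^3 − 20·u·w^2 + 240 + 150·w + 60·u    [distributive law]
= −12·u − 269·u·w − 114·u^2 − 135·u·w^2 − 106·u^2·w − 24·u^3 − 10·w − 180·w^2 − 50·w^3 + 240    [combine like terms]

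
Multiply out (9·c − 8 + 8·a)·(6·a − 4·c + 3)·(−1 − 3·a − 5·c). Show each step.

−79·a·c − 306·a^2·c − 2·a·c^2 − 259·c^2 + 180·c^3 + 61·c + 96·a + 24·a^2 + 24 − 144·a^3

(9·c − 8 + 8·a)·(6·a − 4·c + 3)·(−1 − 3·a − 5·c)
= (54·a·c − 36·c^2 + 27·c − 48·a + 32·c − 24 + 48·a^2 − 32·a·c + 24·a)·(−1 − 3·a − 5·c)    [distributive law]
= (22·a·c − 36·c^2 + 59·c − 24·a − 24 + 48·a^2)·(−1 − 3·a − 5·c)    [combine like terms]
= −22·a·c − 66·a^2·c − 110·a·c^2 + 36·c^2 + 108·a·c^2 + 180·c^3 − 59·c − 177·a·c − 295·c^2 + 24·a + 72·a^2 + 120·a·c + 24 + 72·a + 120·c − 48·a^2 − 144·a^3 − 240·a^2·c    [distributive law]
= −79·a·c − 306·a^2·c − 2·a·c^2 − 259·c^2 + 180·c^3 + 61·c + 96·a + 24·a^2 + 24 − 144·a^3    [combine like terms]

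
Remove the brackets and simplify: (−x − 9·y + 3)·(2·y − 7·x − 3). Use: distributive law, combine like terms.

(−x − 9·y + 3)·(2·y − 7·x − 3)
= −2·x·y + 7·x^2 + 3·x − 18·y^2 + 63·x·y + 27·y + 6·y − 21·x − 9    [distributive law]
= 61·x·y + 7·x^2 − 18·x − 18·y^2 + 33·y − 9    [combine like terms]

61·x·y + 7·x^2 − 18·x − 18·y^2 + 33·y − 9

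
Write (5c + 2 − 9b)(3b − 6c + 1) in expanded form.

(5c + 2 − 9b)(3b − 6c + 1)
= 15bc − 30c^2 + 5c + 6b − 12c + 2 − 27b^2 + 54bc − 9b    [distributive law]
= 69bc − 30c^2 − 7c − 3b + 2 − 27b^2    [combine like terms]

69bc − 30c^2 − 7c − 3b + 2 − 27b^2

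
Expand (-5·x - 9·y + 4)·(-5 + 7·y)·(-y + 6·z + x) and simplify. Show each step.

48·x·y + 150·x·z + 25·x² - 28·x·y² - 210·x·y·z - 35·x²·y - 73·y² + 438·y·z + 63·y³ - 378·y²·z + 20·y - 120·z - 20·x

(-5·x - 9·y + 4)·(-5 + 7·y)·(-y + 6·z + x)
= (25·x - 35·x·y + 45·y - 63·y² - 20 + 28·y)·(-y + 6·z + x)    [distributive law]
= (25·x - 35·x·y + 73·y - 63·y² - 20)·(-y + 6·z + x)    [combine like terms]
= -25·x·y + 150·x·z + 25·x² + 35·x·y² - 210·x·y·z - 35·x²·y - 73·y² + 438·y·z + 73·x·y + 63·y³ - 378·y²·z - 63·x·y² + 20·y - 120·z - 20·x    [distributive law]
= 48·x·y + 150·x·z + 25·x² - 28·x·y² - 210·x·y·z - 35·x²·y - 73·y² + 438·y·z + 63·y³ - 378·y²·z + 20·y - 120·z - 20·x    [combine like terms]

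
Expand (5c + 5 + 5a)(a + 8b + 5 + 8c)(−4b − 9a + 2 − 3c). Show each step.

(5c + 5 + 5a)(a + 8b + 5 + 8c)(−4b − 9a + 2 − 3c)
= (5ac + 40bc + 25c + 40c^2 + 5a + 40b + 25 + 40c + 5a^2 + 40ab + 25a + 40ac)(−4b − 9a + 2 − 3c)    [distributive law]
= (45ac + 40bc + 65c + 40c^2 + 30a + 40b + 25 + 5a^2 + 40ab)(−4b − 9a + 2 − 3c)    [combine like terms]
= −180abc − 405a^2c + 90ac − 135ac^2 − 160b^2c − 360abc + 80bc − 120bc^2 − 260bc − 585ac + 130c − 195c^2 − 160bc^2 − 360ac^2 + 80c^2 − 120c^3 − 120ab − 270a^2 + 60a − 90ac − 160b^2 − 360ab + 80b − 120bc − 100b − 225a + 50 − 75c − 20a^2b − 45a^3 + 10a^2 − 15a^2c − 160ab^2 − 360a^2b + 80ab − 120abc    [distributive law]
= −660abc − 420a^2c − 585ac − 495ac^2 − 160b^2c − 300bc − 280bc^2 + 55c − 115c^2 − 120c^3 − 400ab − 260a^2 − 165a − 160b^2 − 20b + 50 − 380a^2b − 45a^3 − 160ab^2    [combine like terms]

−660abc − 420a^2c − 585ac − 495ac^2 − 160b^2c − 300bc − 280bc^2 + 55c − 115c^2 − 120c^3 − 400ab − 260a^2 − 165a − 160b^2 − 20b + 50 − 380a^2b − 45a^3 − 160ab^2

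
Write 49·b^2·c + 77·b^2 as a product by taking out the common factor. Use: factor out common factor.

49·b^2·c + 77·b^2
= 7(7·b^2·c + 11·b^2)    [factor out 7]
= 7·b^2(7·c + 11)    [factor out b^2]

7·b^2(7·c + 11)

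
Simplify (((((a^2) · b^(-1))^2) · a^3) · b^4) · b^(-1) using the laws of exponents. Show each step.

a^7b

(((((a^2) · b^(-1))^2) · a^3) · b^4) · b^(-1)
= (((((a^2)^2) · ((b^(-1))^2)) · a^3) · b^4) · b^(-1)    [power of a product]
= ((((a^4) · ((b^(-1))^2)) · a^3) · b^4) · b^(-1)    [power of a power]
= (((a^4 · b^(-2)) · a^3) · b^4) · b^(-1)    [power of a power]
= a^7b    [product of powers]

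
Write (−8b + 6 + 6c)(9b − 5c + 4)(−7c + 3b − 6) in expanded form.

786b^2c − 216b^3 + 498b^2 − 748bc^2 − 736bc − 60b + 222c^2 − 132c − 144 + 210c^3

(−8b + 6 + 6c)(9b − 5c + 4)(−7c + 3b − 6)
= (−72b^2 + 40bc − 32b + 54b − 30c + 24 + 54bc − 30c^2 + 24c)(−7c + 3b − 6)    [distributive law]
= (−72b^2 + 94bc + 22b − 6c + 24 − 30c^2)(−7c + 3b − 6)    [combine like terms]
= 504b^2c − 216b^3 + 432b^2 − 658bc^2 + 282b^2c − 564bc − 154bc + 66b^2 − 132b + 42c^2 − 18bc + 36c − 168c + 72b − 144 + 210c^3 − 90bc^2 + 180c^2    [distributive law]
= 786b^2c − 216b^3 + 498b^2 − 748bc^2 − 736bc − 60b + 222c^2 − 132c − 144 + 210c^3    [combine like terms]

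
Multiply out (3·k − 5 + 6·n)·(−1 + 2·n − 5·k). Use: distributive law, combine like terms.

(3·k − 5 + 6·n)·(−1 + 2·n − 5·k)
= −3·k + 6·k·n − 15·k² + 5 − 10·n + 25·k − 6·n + 12·n² − 30·k·n    [distributive law]
= 22·k − 24·k·n − 15·k² + 5 − 16·n + 12·n²    [combine like terms]

22·k − 24·k·n − 15·k² + 5 − 16·n + 12·n²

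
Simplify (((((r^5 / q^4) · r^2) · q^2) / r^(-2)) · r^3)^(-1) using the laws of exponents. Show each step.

q^2r^(-12)

(((((r^5 / q^4) · r^2) · q^2) / r^(-2)) · r^3)^(-1)
= (((((r^5 / q^4) · r^2) · q^2) / r^(-2))^(-1)) · ((r^3)^(-1))    [power of a product]
= (((((r^5 / q^4) · r^2) · q^2)^(-1)) / ((r^(-2))^(-1))) · ((r^3)^(-1))    [power of a quotient]
= (((((r^5 / q^4) · r^2)^(-1)) · ((q^2)^(-1))) / ((r^(-2))^(-1))) · ((r^3)^(-1))    [power of a product]
= (((((r^5 / q^4)^(-1)) · ((r^2)^(-1))) · ((q^2)^(-1))) / ((r^(-2))^(-1))) · ((r^3)^(-1))    [power of a product]
= ((((((r^5)^(-1)) / ((q^4)^(-1))) · ((r^2)^(-1))) · ((q^2)^(-1))) / ((r^(-2))^(-1))) · ((r^3)^(-1))    [power of a quotient]
= ((((r^(-5) / ((q^4)^(-1))) · ((r^2)^(-1))) · ((q^2)^(-1))) / ((r^(-2))^(-1))) · ((r^3)^(-1))    [power of a power]
= ((((r^(-5) / q^(-4)) · ((r^2)^(-1))) · ((q^2)^(-1))) / ((r^(-2))^(-1))) · ((r^3)^(-1))    [power of a power]
= ((((r^(-5) / q^(-4)) · r^(-2)) · ((q^2)^(-1))) / ((r^(-2))^(-1))) · ((r^3)^(-1))    [power of a power]
= ((((r^(-5) / q^(-4)) · r^(-2)) · q^(-2)) / ((r^(-2))^(-1))) · ((r^3)^(-1))    [power of a power]
= ((((r^(-5) / q^(-4)) · r^(-2)) · q^(-2)) / r^2) · ((r^3)^(-1))    [power of a power]
= ((((r^(-5) / q^(-4)) · r^(-2)) · q^(-2)) / r^2) · r^(-3)    [power of a power]
= q^2r^(-12)    [quotient of powers; product of powers]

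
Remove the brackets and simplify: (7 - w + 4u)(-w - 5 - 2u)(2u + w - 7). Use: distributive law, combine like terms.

-24uw - 9w^2 - 21w + 168u + 245 - 12u^2 + w^3 - 12u^2w - 16u^3

(7 - w + 4u)(-w - 5 - 2u)(2u + w - 7)
= (-7w - 35 - 14u + w^2 + 5w + 2uw - 4uw - 20u - 8u^2)(2u + w - 7)    [distributive law]
= (-2w - 35 - 34u + w^2 - 2uw - 8u^2)(2u + w - 7)    [combine like terms]
= -4uw - 2w^2 + 14w - 70u - 35w + 245 - 68u^2 - 34uw + 238u + 2uw^2 + w^3 - 7w^2 - 4u^2w - 2uw^2 + 14uw - 16u^3 - 8u^2w + 56u^2    [distributive law]
= -24uw - 9w^2 - 21w + 168u + 245 - 12u^2 + w^3 - 12u^2w - 16u^3    [combine like terms]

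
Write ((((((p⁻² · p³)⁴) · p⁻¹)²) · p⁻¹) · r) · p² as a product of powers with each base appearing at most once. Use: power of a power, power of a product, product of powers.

((((((p⁻² · p³)⁴) · p⁻¹)²) · p⁻¹) · r) · p²
= ((((((p⁻² · p³)⁴)²) · ((p⁻¹)²)) · p⁻¹) · r) · p²    [power of a product]
= (((((p⁻² · p³)⁸) · ((p⁻¹)²)) · p⁻¹) · r) · p²    [power of a power]
= ((((((p⁻²)⁸) · ((p³)⁸)) · ((p⁻¹)²)) · p⁻¹) · r) · p²    [power of a product]
= ((((p⁻¹⁶ · ((p³)⁸)) · ((p⁻¹)²)) · p⁻¹) · r) · p²    [power of a power]
= ((((p⁻¹⁶ · p²⁴) · ((p⁻¹)²)) · p⁻¹) · r) · p²    [power of a power]
= (((p⁸ · ((p⁻¹)²)) · p⁻¹) · r) · p²    [product of powers]
= (((p⁸ · p⁻²) · p⁻¹) · r) · p²    [power of a power]
= ((p⁶ · p⁻¹) · r) · p²    [product of powers]
= (p⁵ · r) · p²    [product of powers]
= p⁷r    [product of powers]

p⁷r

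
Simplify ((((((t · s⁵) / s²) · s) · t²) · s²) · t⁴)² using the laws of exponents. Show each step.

((((((t · s⁵) / s²) · s) · t²) · s²) · t⁴)²
= ((((((t · s⁵) / s²) · s) · t²) · s²)²) · ((t⁴)²)    [power of a product]
= ((((((t · s⁵) / s²) · s) · t²)²) · ((s²)²)) · ((t⁴)²)    [power of a product]
= ((((((t · s⁵) / s²) · s)²) · ((t²)²)) · ((s²)²)) · ((t⁴)²)    [power of a product]
= ((((((t · s⁵) / s²)²) · (s²)) · ((t²)²)) · ((s²)²)) · ((t⁴)²)    [power of a product]
= ((((((t · s⁵)²) / ((s²)²)) · (s²)) · ((t²)²)) · ((s²)²)) · ((t⁴)²)    [power of a quotient]
= ((((((t²) · ((s⁵)²)) / ((s²)²)) · (s²)) · ((t²)²)) · ((s²)²)) · ((t⁴)²)    [power of a product]
= (((((t² · s¹⁰) / ((s²)²)) · (s²)) · ((t²)²)) · ((s²)²)) · ((t⁴)²)    [power of a power]
= (((((t² · s¹⁰) / s⁴) · (s²)) · ((t²)²)) · ((s²)²)) · ((t⁴)²)    [power of a power]
= (((((t² · s¹⁰) / s⁴) · s²) · t⁴) · ((s²)²)) · ((t⁴)²)    [power of a power]
= (((((t² · s¹⁰) / s⁴) · s²) · t⁴) · s⁴) · ((t⁴)²)    [power of a power]
= (((((t² · s¹⁰) / s⁴) · s²) · t⁴) · s⁴) · t⁸    [power of a power]
= s¹²t¹⁴    [quotient of powers; product of powers]

s¹²t¹⁴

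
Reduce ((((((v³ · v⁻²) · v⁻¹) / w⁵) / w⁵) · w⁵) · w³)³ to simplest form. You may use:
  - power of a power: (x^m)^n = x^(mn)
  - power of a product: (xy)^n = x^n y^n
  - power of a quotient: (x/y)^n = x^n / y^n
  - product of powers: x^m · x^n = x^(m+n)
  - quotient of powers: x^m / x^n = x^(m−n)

((((((v³ · v⁻²) · v⁻¹) / w⁵) / w⁵) · w⁵) · w³)³
= ((((((v³ · v⁻²) · v⁻¹) / w⁵) / w⁵) · w⁵)³) · ((w³)³)    [power of a product]
= ((((((v³ · v⁻²) · v⁻¹) / w⁵) / w⁵)³) · ((w⁵)³)) · ((w³)³)    [power of a product]
= ((((((v³ · v⁻²) · v⁻¹) / w⁵)³) / ((w⁵)³)) · ((w⁵)³)) · ((w³)³)    [power of a quotient]
= ((((((v³ · v⁻²) · v⁻¹)³) / ((w⁵)³)) / ((w⁵)³)) · ((w⁵)³)) · ((w³)³)    [power of a quotient]
= ((((((v³ · v⁻²)³) · ((v⁻¹)³)) / ((w⁵)³)) / ((w⁵)³)) · ((w⁵)³)) · ((w³)³)    [power of a product]
= (((((((v³)³) · ((v⁻²)³)) · ((v⁻¹)³)) / ((w⁵)³)) / ((w⁵)³)) · ((w⁵)³)) · ((w³)³)    [power of a product]
= (((((v⁹ · ((v⁻²)³)) · ((v⁻¹)³)) / ((w⁵)³)) / ((w⁵)³)) · ((w⁵)³)) · ((w³)³)    [power of a power]
= (((((v⁹ · v⁻⁶) · ((v⁻¹)³)) / ((w⁵)³)) / ((w⁵)³)) · ((w⁵)³)) · ((w³)³)    [power of a power]
= ((((v³ · ((v⁻¹)³)) / ((w⁵)³)) / ((w⁵)³)) · ((w⁵)³)) · ((w³)³)    [product of powers]
= ((((v³ · v⁻³) / ((w⁵)³)) / ((w⁵)³)) · ((w⁵)³)) · ((w³)³)    [power of a power]
= (((v⁰ / ((w⁵)³)) / ((w⁵)³)) · ((w⁵)³)) · ((w³)³)    [product of powers]
= (((v⁰ / w¹⁵) / ((w⁵)³)) · ((w⁵)³)) · ((w³)³)    [power of a power]
= (((v⁰ / w¹⁵) / w¹⁵) · ((w⁵)³)) · ((w³)³)    [power of a power]
= (((v⁰ / w¹⁵) / w¹⁵) · w¹⁵) · ((w³)³)    [power of a power]
= (((v⁰ / w¹⁵) / w¹⁵) · w¹⁵) · w⁹    [power of a power]
= w⁻⁶    [quotient of powers; product of powers]

w⁻⁶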